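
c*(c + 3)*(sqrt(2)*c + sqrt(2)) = sqrt(2)*c^3 + 4*sqrt(2)*c^2 + 3*sqrt(2)*c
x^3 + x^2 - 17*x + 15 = (x - 3)*(x - 1)*(x + 5)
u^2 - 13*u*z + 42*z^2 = (u - 7*z)*(u - 6*z)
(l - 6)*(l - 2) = l^2 - 8*l + 12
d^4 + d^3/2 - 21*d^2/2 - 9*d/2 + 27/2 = (d - 3)*(d - 1)*(d + 3/2)*(d + 3)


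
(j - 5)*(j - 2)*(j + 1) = j^3 - 6*j^2 + 3*j + 10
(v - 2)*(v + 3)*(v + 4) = v^3 + 5*v^2 - 2*v - 24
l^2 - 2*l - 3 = (l - 3)*(l + 1)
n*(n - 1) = n^2 - n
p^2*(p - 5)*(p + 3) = p^4 - 2*p^3 - 15*p^2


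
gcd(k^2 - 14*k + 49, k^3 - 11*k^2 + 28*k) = k - 7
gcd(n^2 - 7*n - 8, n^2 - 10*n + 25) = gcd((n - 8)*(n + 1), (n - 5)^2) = 1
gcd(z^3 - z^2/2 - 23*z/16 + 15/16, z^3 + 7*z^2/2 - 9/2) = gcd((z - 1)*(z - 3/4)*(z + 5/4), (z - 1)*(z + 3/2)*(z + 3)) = z - 1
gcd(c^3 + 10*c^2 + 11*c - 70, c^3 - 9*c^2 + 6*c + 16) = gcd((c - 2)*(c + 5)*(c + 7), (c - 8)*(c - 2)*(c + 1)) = c - 2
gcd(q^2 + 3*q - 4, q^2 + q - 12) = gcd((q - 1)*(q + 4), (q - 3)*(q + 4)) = q + 4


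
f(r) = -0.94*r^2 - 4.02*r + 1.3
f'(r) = -1.88*r - 4.02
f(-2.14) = 5.60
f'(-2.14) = 0.00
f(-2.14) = 5.60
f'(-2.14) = 0.00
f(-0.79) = 3.89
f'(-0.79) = -2.53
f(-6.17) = -9.68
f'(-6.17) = 7.58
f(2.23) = -12.34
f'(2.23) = -8.21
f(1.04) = -3.90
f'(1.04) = -5.98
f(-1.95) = 5.56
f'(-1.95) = -0.35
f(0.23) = 0.33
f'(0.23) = -4.45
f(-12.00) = -85.82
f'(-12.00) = 18.54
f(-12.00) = -85.82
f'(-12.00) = 18.54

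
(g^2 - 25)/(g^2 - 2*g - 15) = (g + 5)/(g + 3)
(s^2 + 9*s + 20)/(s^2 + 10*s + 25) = (s + 4)/(s + 5)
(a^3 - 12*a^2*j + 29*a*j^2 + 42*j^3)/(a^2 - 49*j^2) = (a^2 - 5*a*j - 6*j^2)/(a + 7*j)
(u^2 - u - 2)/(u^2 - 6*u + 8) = (u + 1)/(u - 4)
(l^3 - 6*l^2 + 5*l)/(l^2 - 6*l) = (l^2 - 6*l + 5)/(l - 6)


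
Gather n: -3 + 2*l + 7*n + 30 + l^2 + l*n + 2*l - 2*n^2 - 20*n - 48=l^2 + 4*l - 2*n^2 + n*(l - 13) - 21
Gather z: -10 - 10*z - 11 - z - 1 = -11*z - 22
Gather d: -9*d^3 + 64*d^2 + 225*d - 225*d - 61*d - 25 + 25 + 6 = -9*d^3 + 64*d^2 - 61*d + 6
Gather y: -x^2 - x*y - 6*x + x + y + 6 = -x^2 - 5*x + y*(1 - x) + 6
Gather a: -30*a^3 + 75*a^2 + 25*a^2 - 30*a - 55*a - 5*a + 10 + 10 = -30*a^3 + 100*a^2 - 90*a + 20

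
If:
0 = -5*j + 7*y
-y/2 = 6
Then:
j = -84/5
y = -12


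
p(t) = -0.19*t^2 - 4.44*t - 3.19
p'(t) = -0.38*t - 4.44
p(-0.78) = 0.16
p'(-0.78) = -4.14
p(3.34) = -20.14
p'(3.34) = -5.71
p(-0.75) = 0.03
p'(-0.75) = -4.16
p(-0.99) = 1.02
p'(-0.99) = -4.06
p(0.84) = -7.05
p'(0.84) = -4.76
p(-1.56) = 3.27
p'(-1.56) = -3.85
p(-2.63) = 7.17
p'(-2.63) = -3.44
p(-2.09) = 5.26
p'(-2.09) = -3.65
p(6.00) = -36.67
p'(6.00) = -6.72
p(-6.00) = 16.61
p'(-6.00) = -2.16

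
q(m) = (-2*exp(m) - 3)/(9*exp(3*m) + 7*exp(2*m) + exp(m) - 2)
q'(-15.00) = 0.00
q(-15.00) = 1.50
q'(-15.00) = 0.00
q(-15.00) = 1.50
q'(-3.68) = 0.05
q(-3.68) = 1.55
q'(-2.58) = 0.23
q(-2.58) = 1.68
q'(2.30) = 0.00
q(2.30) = -0.00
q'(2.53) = 0.00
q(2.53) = -0.00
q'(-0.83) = 76.75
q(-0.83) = -7.54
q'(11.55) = 0.00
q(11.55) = -0.00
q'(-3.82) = 0.04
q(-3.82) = 1.54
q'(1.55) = 0.02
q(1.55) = -0.01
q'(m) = (-2*exp(m) - 3)*(-27*exp(3*m) - 14*exp(2*m) - exp(m))/(9*exp(3*m) + 7*exp(2*m) + exp(m) - 2)^2 - 2*exp(m)/(9*exp(3*m) + 7*exp(2*m) + exp(m) - 2) = ((2*exp(m) + 3)*(27*exp(2*m) + 14*exp(m) + 1) - 18*exp(3*m) - 14*exp(2*m) - 2*exp(m) + 4)*exp(m)/(9*exp(3*m) + 7*exp(2*m) + exp(m) - 2)^2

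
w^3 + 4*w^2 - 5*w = w*(w - 1)*(w + 5)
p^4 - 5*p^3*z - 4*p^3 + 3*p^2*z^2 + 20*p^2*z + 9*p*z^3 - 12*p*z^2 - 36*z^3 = (p - 4)*(p - 3*z)^2*(p + z)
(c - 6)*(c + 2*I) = c^2 - 6*c + 2*I*c - 12*I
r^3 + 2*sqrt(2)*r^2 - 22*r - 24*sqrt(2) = (r - 3*sqrt(2))*(r + sqrt(2))*(r + 4*sqrt(2))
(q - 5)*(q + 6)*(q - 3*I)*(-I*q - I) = -I*q^4 - 3*q^3 - 2*I*q^3 - 6*q^2 + 29*I*q^2 + 87*q + 30*I*q + 90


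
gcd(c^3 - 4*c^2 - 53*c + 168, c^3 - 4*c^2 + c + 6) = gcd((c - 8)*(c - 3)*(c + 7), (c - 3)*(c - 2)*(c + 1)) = c - 3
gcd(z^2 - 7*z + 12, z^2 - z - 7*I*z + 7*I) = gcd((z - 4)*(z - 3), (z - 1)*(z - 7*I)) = 1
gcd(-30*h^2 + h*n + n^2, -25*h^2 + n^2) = 5*h - n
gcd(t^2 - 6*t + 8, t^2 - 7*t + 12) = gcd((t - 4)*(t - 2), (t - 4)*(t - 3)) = t - 4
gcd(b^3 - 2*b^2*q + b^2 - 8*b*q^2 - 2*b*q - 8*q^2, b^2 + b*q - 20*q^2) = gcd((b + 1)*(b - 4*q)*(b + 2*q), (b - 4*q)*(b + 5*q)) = -b + 4*q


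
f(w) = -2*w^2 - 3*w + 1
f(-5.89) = -50.71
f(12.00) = -323.00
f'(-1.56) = 3.24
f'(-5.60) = 19.40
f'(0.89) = -6.56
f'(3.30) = -16.20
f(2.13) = -14.46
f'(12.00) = -51.00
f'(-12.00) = 45.00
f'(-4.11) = 13.44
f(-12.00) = -251.00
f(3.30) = -30.68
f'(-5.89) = 20.56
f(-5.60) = -44.92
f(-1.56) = 0.81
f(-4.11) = -20.45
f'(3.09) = -15.36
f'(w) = -4*w - 3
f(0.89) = -3.25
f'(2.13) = -11.52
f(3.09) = -27.37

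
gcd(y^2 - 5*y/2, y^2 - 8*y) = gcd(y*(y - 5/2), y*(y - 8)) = y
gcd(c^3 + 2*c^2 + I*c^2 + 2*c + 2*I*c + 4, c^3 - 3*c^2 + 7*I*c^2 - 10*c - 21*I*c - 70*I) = c + 2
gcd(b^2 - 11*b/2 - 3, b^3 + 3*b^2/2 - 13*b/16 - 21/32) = b + 1/2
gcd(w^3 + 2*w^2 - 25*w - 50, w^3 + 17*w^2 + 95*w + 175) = w + 5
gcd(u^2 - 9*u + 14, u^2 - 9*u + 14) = u^2 - 9*u + 14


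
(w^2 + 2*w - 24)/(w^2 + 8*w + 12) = (w - 4)/(w + 2)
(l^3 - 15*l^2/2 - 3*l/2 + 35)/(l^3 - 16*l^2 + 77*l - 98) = (l^2 - l/2 - 5)/(l^2 - 9*l + 14)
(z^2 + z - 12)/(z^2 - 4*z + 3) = (z + 4)/(z - 1)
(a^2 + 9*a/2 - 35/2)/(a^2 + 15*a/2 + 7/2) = (2*a - 5)/(2*a + 1)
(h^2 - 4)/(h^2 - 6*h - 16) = (h - 2)/(h - 8)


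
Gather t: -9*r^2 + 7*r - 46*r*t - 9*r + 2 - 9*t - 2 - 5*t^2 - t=-9*r^2 - 2*r - 5*t^2 + t*(-46*r - 10)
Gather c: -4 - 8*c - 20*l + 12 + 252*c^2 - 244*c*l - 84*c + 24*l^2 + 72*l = 252*c^2 + c*(-244*l - 92) + 24*l^2 + 52*l + 8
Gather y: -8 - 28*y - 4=-28*y - 12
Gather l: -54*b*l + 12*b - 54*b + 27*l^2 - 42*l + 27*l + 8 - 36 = -42*b + 27*l^2 + l*(-54*b - 15) - 28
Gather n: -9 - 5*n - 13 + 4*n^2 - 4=4*n^2 - 5*n - 26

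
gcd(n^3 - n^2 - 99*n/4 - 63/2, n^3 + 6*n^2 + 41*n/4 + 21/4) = n^2 + 5*n + 21/4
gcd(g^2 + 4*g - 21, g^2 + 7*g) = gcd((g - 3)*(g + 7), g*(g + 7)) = g + 7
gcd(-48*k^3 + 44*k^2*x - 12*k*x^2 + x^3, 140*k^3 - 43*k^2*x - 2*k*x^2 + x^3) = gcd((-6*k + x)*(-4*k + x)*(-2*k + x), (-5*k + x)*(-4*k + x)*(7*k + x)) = -4*k + x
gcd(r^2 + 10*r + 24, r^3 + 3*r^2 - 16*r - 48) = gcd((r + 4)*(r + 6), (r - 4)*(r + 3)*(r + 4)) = r + 4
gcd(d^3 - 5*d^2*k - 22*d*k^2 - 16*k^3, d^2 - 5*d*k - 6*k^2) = d + k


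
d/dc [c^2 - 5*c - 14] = 2*c - 5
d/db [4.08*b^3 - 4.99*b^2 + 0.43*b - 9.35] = 12.24*b^2 - 9.98*b + 0.43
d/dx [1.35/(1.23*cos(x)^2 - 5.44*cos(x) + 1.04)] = (3.321*cos(x) - 7.344)*sin(x)/(1.23*cos(x)^2 - 5.44*cos(x) + 1.04)^2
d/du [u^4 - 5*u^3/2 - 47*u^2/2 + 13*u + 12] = 4*u^3 - 15*u^2/2 - 47*u + 13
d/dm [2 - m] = -1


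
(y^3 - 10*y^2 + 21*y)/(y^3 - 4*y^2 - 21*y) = (y - 3)/(y + 3)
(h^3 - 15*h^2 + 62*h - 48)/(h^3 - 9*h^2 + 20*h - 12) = (h - 8)/(h - 2)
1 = 1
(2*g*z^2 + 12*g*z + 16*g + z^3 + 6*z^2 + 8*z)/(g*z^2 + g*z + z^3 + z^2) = (2*g*z^2 + 12*g*z + 16*g + z^3 + 6*z^2 + 8*z)/(z*(g*z + g + z^2 + z))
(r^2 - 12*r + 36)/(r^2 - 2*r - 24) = (r - 6)/(r + 4)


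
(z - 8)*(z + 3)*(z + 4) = z^3 - z^2 - 44*z - 96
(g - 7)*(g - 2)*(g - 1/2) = g^3 - 19*g^2/2 + 37*g/2 - 7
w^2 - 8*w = w*(w - 8)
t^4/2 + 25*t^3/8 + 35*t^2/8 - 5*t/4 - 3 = (t/2 + 1)*(t - 3/4)*(t + 1)*(t + 4)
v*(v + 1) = v^2 + v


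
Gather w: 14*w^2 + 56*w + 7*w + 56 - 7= 14*w^2 + 63*w + 49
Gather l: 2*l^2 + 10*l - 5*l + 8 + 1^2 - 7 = 2*l^2 + 5*l + 2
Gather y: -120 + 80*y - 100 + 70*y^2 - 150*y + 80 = 70*y^2 - 70*y - 140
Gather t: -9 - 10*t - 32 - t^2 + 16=-t^2 - 10*t - 25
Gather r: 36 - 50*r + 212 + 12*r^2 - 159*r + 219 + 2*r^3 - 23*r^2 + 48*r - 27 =2*r^3 - 11*r^2 - 161*r + 440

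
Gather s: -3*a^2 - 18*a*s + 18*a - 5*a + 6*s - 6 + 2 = -3*a^2 + 13*a + s*(6 - 18*a) - 4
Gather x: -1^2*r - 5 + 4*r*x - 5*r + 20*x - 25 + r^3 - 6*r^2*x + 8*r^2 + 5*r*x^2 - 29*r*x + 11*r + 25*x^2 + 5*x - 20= r^3 + 8*r^2 + 5*r + x^2*(5*r + 25) + x*(-6*r^2 - 25*r + 25) - 50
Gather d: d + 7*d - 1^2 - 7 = 8*d - 8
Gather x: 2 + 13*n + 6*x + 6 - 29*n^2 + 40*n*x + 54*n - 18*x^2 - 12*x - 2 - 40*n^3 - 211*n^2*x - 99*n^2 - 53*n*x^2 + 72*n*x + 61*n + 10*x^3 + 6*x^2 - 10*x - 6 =-40*n^3 - 128*n^2 + 128*n + 10*x^3 + x^2*(-53*n - 12) + x*(-211*n^2 + 112*n - 16)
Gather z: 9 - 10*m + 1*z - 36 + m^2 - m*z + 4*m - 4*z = m^2 - 6*m + z*(-m - 3) - 27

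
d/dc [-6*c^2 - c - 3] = -12*c - 1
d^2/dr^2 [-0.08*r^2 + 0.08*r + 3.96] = -0.160000000000000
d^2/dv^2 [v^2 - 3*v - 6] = 2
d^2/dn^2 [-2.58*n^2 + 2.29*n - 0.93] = -5.16000000000000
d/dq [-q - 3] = -1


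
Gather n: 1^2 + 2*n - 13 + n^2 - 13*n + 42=n^2 - 11*n + 30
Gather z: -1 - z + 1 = -z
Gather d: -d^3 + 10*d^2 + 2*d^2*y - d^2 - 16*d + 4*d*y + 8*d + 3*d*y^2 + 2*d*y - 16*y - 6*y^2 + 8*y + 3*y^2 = -d^3 + d^2*(2*y + 9) + d*(3*y^2 + 6*y - 8) - 3*y^2 - 8*y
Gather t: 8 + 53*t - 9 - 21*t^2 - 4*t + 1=-21*t^2 + 49*t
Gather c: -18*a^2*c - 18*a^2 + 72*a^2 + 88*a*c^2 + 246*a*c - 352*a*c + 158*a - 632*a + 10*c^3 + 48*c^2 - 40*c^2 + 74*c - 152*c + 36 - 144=54*a^2 - 474*a + 10*c^3 + c^2*(88*a + 8) + c*(-18*a^2 - 106*a - 78) - 108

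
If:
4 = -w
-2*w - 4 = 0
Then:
No Solution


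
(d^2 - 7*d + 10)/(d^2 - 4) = (d - 5)/(d + 2)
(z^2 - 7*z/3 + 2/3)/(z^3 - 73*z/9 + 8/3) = 3*(z - 2)/(3*z^2 + z - 24)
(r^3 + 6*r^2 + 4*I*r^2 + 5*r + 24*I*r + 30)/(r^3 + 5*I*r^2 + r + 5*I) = (r + 6)/(r + I)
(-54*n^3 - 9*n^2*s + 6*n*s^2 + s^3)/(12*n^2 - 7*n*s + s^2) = (18*n^2 + 9*n*s + s^2)/(-4*n + s)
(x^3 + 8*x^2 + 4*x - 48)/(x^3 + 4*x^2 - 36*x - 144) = (x - 2)/(x - 6)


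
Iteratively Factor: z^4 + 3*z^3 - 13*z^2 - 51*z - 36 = (z + 3)*(z^3 - 13*z - 12) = (z + 1)*(z + 3)*(z^2 - z - 12) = (z - 4)*(z + 1)*(z + 3)*(z + 3)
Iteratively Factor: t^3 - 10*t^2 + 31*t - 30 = (t - 2)*(t^2 - 8*t + 15) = (t - 5)*(t - 2)*(t - 3)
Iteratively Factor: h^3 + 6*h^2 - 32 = (h + 4)*(h^2 + 2*h - 8) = (h - 2)*(h + 4)*(h + 4)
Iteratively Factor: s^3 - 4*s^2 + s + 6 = (s + 1)*(s^2 - 5*s + 6) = (s - 2)*(s + 1)*(s - 3)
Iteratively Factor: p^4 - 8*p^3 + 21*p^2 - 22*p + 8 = (p - 1)*(p^3 - 7*p^2 + 14*p - 8) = (p - 1)^2*(p^2 - 6*p + 8) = (p - 4)*(p - 1)^2*(p - 2)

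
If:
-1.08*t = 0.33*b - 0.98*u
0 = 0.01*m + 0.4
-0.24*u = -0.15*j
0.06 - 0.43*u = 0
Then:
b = 0.414376321353066 - 3.27272727272727*t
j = 0.22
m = -40.00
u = 0.14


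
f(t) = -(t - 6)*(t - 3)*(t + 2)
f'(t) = -(t - 6)*(t - 3) - (t - 6)*(t + 2) - (t - 3)*(t + 2)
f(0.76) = -32.40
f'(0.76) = 8.91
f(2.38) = -9.83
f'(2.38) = 16.33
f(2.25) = -11.95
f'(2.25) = 16.31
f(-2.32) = 14.16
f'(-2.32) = -48.63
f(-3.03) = 56.08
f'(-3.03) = -69.96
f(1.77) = -19.61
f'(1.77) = 15.38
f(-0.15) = -35.84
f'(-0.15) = -2.17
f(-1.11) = -26.01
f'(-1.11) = -19.24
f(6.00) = 0.00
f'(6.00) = -24.00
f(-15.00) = 4914.00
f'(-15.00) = -885.00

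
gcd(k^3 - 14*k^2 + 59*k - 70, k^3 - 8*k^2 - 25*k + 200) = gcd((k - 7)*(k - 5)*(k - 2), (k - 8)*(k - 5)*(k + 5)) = k - 5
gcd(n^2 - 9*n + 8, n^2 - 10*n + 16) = n - 8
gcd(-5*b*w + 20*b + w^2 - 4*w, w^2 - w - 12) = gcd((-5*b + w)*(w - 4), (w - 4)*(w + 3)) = w - 4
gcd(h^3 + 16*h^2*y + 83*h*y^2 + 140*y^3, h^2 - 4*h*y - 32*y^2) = h + 4*y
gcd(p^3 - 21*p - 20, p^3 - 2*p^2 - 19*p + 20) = p^2 - p - 20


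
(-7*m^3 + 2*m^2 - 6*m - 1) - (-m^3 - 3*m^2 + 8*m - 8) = -6*m^3 + 5*m^2 - 14*m + 7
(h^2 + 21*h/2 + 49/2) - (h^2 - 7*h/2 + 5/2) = 14*h + 22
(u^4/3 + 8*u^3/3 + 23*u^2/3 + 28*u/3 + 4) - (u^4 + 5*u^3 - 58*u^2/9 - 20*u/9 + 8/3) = -2*u^4/3 - 7*u^3/3 + 127*u^2/9 + 104*u/9 + 4/3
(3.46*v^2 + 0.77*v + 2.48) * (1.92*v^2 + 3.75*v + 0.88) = 6.6432*v^4 + 14.4534*v^3 + 10.6939*v^2 + 9.9776*v + 2.1824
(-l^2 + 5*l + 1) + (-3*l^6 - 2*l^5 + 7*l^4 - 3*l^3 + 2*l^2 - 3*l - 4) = -3*l^6 - 2*l^5 + 7*l^4 - 3*l^3 + l^2 + 2*l - 3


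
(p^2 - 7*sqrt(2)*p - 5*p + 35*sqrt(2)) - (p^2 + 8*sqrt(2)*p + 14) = -15*sqrt(2)*p - 5*p - 14 + 35*sqrt(2)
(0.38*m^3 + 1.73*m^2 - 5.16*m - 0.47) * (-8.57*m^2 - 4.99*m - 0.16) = -3.2566*m^5 - 16.7223*m^4 + 35.5277*m^3 + 29.4995*m^2 + 3.1709*m + 0.0752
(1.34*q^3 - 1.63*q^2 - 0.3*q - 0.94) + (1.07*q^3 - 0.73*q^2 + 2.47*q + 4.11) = 2.41*q^3 - 2.36*q^2 + 2.17*q + 3.17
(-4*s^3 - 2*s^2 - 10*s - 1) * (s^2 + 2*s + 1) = -4*s^5 - 10*s^4 - 18*s^3 - 23*s^2 - 12*s - 1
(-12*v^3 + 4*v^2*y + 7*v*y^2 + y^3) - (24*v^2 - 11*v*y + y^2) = -12*v^3 + 4*v^2*y - 24*v^2 + 7*v*y^2 + 11*v*y + y^3 - y^2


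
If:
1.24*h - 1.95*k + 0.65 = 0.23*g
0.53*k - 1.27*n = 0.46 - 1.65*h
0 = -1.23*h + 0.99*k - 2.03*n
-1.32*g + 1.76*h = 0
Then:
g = 0.27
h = 0.21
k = 0.43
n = 0.09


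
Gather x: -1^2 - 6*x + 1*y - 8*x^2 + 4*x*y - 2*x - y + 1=-8*x^2 + x*(4*y - 8)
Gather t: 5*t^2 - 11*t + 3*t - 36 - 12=5*t^2 - 8*t - 48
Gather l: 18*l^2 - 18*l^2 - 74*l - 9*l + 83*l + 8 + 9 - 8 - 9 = 0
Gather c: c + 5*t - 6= c + 5*t - 6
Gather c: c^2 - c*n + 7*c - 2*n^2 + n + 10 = c^2 + c*(7 - n) - 2*n^2 + n + 10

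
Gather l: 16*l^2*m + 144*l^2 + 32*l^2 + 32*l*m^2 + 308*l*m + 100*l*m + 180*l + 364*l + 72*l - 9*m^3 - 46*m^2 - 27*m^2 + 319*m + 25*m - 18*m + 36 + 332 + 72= l^2*(16*m + 176) + l*(32*m^2 + 408*m + 616) - 9*m^3 - 73*m^2 + 326*m + 440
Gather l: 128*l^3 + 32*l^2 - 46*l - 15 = 128*l^3 + 32*l^2 - 46*l - 15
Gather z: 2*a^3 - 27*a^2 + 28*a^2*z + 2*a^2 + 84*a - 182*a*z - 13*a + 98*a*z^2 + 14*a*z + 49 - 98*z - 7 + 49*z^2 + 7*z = 2*a^3 - 25*a^2 + 71*a + z^2*(98*a + 49) + z*(28*a^2 - 168*a - 91) + 42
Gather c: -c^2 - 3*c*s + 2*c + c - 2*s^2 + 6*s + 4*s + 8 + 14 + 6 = -c^2 + c*(3 - 3*s) - 2*s^2 + 10*s + 28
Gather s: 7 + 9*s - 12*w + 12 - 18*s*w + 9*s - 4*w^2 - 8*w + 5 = s*(18 - 18*w) - 4*w^2 - 20*w + 24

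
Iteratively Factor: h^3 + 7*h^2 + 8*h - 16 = (h - 1)*(h^2 + 8*h + 16) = (h - 1)*(h + 4)*(h + 4)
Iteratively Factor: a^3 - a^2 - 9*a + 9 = (a - 3)*(a^2 + 2*a - 3) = (a - 3)*(a - 1)*(a + 3)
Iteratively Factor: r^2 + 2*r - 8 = (r - 2)*(r + 4)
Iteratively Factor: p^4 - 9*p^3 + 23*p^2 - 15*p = (p - 3)*(p^3 - 6*p^2 + 5*p) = (p - 5)*(p - 3)*(p^2 - p) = p*(p - 5)*(p - 3)*(p - 1)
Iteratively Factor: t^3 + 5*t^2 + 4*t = (t)*(t^2 + 5*t + 4) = t*(t + 4)*(t + 1)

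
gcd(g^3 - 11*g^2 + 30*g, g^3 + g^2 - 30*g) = g^2 - 5*g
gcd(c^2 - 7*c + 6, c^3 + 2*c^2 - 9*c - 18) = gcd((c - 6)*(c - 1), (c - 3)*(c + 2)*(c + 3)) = 1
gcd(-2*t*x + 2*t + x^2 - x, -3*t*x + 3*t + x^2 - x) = x - 1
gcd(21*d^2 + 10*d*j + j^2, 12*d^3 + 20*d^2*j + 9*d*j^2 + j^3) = 1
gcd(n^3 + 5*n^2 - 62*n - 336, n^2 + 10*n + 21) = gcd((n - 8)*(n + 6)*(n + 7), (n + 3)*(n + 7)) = n + 7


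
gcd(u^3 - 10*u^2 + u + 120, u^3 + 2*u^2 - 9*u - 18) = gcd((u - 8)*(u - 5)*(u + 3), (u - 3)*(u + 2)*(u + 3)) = u + 3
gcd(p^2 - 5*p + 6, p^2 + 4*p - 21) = p - 3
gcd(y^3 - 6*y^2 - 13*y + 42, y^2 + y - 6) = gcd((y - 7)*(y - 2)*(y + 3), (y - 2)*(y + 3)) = y^2 + y - 6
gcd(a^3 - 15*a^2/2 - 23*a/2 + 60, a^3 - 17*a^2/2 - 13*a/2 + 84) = a^2 - 5*a - 24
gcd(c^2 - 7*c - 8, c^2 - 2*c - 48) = c - 8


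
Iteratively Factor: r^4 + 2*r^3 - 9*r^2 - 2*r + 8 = (r + 4)*(r^3 - 2*r^2 - r + 2) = (r + 1)*(r + 4)*(r^2 - 3*r + 2) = (r - 2)*(r + 1)*(r + 4)*(r - 1)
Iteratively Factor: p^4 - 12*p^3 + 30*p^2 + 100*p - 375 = (p + 3)*(p^3 - 15*p^2 + 75*p - 125) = (p - 5)*(p + 3)*(p^2 - 10*p + 25) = (p - 5)^2*(p + 3)*(p - 5)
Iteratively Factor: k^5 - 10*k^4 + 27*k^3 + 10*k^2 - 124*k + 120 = (k - 3)*(k^4 - 7*k^3 + 6*k^2 + 28*k - 40) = (k - 3)*(k - 2)*(k^3 - 5*k^2 - 4*k + 20) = (k - 3)*(k - 2)*(k + 2)*(k^2 - 7*k + 10) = (k - 5)*(k - 3)*(k - 2)*(k + 2)*(k - 2)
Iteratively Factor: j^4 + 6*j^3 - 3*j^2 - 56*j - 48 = (j + 1)*(j^3 + 5*j^2 - 8*j - 48) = (j + 1)*(j + 4)*(j^2 + j - 12) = (j + 1)*(j + 4)^2*(j - 3)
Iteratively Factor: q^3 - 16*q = (q - 4)*(q^2 + 4*q) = q*(q - 4)*(q + 4)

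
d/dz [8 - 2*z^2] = -4*z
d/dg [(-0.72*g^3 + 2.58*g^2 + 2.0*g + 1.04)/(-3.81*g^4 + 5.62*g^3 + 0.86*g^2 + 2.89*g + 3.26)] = (-2.7432*g^6 + 19.6596*g^5 + 7.7412*g^4 - 10.792*g^3 - 18.8398*g^2 + 15.0328*g + 3.5144)/(14.5161*g^8 - 42.8244*g^7 + 25.0312*g^6 - 12.3554*g^5 + 8.38200000000001*g^4 + 41.6132*g^3 + 13.9593*g^2 + 18.8428*g + 10.6276)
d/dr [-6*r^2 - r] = -12*r - 1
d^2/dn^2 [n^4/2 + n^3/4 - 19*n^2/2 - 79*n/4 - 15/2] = 6*n^2 + 3*n/2 - 19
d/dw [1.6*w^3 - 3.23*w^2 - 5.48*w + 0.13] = 4.8*w^2 - 6.46*w - 5.48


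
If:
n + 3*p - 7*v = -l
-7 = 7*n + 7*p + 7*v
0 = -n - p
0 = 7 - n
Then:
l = 7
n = 7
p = -7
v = -1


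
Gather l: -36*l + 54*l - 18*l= 0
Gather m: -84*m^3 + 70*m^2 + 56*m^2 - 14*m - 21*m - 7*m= -84*m^3 + 126*m^2 - 42*m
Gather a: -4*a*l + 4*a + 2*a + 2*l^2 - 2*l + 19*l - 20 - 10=a*(6 - 4*l) + 2*l^2 + 17*l - 30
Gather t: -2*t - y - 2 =-2*t - y - 2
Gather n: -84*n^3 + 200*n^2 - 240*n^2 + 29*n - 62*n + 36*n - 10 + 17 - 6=-84*n^3 - 40*n^2 + 3*n + 1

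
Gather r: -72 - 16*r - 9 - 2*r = -18*r - 81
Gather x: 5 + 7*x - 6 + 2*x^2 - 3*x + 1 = 2*x^2 + 4*x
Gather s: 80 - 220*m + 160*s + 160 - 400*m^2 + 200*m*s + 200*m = -400*m^2 - 20*m + s*(200*m + 160) + 240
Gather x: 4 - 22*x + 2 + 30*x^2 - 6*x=30*x^2 - 28*x + 6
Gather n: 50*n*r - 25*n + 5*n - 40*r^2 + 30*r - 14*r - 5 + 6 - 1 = n*(50*r - 20) - 40*r^2 + 16*r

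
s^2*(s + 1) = s^3 + s^2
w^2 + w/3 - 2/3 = (w - 2/3)*(w + 1)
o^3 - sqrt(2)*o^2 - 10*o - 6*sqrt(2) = (o - 3*sqrt(2))*(o + sqrt(2))^2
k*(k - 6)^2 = k^3 - 12*k^2 + 36*k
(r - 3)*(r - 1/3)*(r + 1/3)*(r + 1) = r^4 - 2*r^3 - 28*r^2/9 + 2*r/9 + 1/3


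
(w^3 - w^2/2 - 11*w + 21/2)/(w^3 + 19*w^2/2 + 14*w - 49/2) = (w - 3)/(w + 7)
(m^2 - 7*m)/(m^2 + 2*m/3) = 3*(m - 7)/(3*m + 2)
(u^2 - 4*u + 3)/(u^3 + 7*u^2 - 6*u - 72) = (u - 1)/(u^2 + 10*u + 24)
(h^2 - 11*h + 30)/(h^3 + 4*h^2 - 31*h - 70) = (h - 6)/(h^2 + 9*h + 14)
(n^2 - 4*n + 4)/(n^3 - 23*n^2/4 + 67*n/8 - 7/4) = 8*(n - 2)/(8*n^2 - 30*n + 7)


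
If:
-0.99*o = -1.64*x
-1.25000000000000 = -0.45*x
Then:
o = 4.60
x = 2.78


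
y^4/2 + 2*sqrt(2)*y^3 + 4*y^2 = y^2*(y/2 + sqrt(2))*(y + 2*sqrt(2))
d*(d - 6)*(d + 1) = d^3 - 5*d^2 - 6*d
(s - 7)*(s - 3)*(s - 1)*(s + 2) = s^4 - 9*s^3 + 9*s^2 + 41*s - 42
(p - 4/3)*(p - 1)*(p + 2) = p^3 - p^2/3 - 10*p/3 + 8/3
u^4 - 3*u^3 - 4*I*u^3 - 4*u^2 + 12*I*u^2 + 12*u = u*(u - 3)*(u - 2*I)^2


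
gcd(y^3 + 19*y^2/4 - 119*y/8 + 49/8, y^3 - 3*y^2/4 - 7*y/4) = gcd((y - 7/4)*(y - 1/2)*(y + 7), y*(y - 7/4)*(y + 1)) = y - 7/4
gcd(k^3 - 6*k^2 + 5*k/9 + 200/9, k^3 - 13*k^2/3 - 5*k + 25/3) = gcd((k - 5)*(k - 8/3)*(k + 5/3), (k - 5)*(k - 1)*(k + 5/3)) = k^2 - 10*k/3 - 25/3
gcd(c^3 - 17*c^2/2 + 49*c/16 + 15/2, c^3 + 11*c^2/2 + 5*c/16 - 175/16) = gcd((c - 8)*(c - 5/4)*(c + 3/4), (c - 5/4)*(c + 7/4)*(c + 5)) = c - 5/4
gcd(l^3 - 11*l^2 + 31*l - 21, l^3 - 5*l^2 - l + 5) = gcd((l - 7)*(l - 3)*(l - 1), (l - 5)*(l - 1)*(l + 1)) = l - 1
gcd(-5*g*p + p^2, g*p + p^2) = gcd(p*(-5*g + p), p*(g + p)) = p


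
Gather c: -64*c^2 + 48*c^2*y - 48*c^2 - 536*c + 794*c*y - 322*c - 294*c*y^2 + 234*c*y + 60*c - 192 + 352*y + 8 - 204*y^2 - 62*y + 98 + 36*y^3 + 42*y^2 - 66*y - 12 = c^2*(48*y - 112) + c*(-294*y^2 + 1028*y - 798) + 36*y^3 - 162*y^2 + 224*y - 98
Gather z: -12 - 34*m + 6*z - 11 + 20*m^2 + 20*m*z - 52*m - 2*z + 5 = 20*m^2 - 86*m + z*(20*m + 4) - 18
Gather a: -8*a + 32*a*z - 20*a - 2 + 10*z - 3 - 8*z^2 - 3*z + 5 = a*(32*z - 28) - 8*z^2 + 7*z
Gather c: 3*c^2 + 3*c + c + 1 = 3*c^2 + 4*c + 1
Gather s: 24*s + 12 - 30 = 24*s - 18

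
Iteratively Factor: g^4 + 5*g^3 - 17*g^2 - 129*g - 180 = (g + 4)*(g^3 + g^2 - 21*g - 45) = (g + 3)*(g + 4)*(g^2 - 2*g - 15) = (g + 3)^2*(g + 4)*(g - 5)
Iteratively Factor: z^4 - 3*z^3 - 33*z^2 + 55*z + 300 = (z + 4)*(z^3 - 7*z^2 - 5*z + 75) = (z + 3)*(z + 4)*(z^2 - 10*z + 25) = (z - 5)*(z + 3)*(z + 4)*(z - 5)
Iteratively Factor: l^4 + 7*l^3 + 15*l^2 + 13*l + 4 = (l + 1)*(l^3 + 6*l^2 + 9*l + 4) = (l + 1)^2*(l^2 + 5*l + 4) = (l + 1)^3*(l + 4)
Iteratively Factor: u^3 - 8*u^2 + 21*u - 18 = (u - 3)*(u^2 - 5*u + 6) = (u - 3)^2*(u - 2)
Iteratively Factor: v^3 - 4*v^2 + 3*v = (v - 1)*(v^2 - 3*v) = (v - 3)*(v - 1)*(v)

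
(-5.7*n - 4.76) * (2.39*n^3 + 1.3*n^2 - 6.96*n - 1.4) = -13.623*n^4 - 18.7864*n^3 + 33.484*n^2 + 41.1096*n + 6.664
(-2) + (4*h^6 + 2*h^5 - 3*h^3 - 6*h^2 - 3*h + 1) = 4*h^6 + 2*h^5 - 3*h^3 - 6*h^2 - 3*h - 1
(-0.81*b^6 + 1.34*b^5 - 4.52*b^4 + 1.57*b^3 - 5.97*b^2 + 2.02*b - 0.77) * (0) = 0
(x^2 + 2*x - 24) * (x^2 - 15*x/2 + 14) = x^4 - 11*x^3/2 - 25*x^2 + 208*x - 336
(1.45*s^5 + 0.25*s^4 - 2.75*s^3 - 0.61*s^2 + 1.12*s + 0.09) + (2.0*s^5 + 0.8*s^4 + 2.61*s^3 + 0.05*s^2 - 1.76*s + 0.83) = 3.45*s^5 + 1.05*s^4 - 0.14*s^3 - 0.56*s^2 - 0.64*s + 0.92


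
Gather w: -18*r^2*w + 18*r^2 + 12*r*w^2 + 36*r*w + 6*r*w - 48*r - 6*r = 18*r^2 + 12*r*w^2 - 54*r + w*(-18*r^2 + 42*r)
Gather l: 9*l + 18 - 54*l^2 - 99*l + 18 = -54*l^2 - 90*l + 36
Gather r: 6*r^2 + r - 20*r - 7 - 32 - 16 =6*r^2 - 19*r - 55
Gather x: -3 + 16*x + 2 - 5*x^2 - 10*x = -5*x^2 + 6*x - 1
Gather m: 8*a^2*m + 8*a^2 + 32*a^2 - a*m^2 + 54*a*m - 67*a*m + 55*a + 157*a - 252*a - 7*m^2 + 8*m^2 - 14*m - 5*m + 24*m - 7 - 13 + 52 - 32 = 40*a^2 - 40*a + m^2*(1 - a) + m*(8*a^2 - 13*a + 5)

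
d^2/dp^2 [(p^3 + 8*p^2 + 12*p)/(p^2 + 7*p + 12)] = 2*(-7*p^3 - 36*p^2 + 144)/(p^6 + 21*p^5 + 183*p^4 + 847*p^3 + 2196*p^2 + 3024*p + 1728)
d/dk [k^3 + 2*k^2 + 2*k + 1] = 3*k^2 + 4*k + 2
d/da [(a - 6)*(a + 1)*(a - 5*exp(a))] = -5*a^2*exp(a) + 3*a^2 + 15*a*exp(a) - 10*a + 55*exp(a) - 6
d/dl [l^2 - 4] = 2*l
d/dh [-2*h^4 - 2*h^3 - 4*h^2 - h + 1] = -8*h^3 - 6*h^2 - 8*h - 1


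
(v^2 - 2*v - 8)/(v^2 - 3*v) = (v^2 - 2*v - 8)/(v*(v - 3))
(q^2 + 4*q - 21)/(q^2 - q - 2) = (-q^2 - 4*q + 21)/(-q^2 + q + 2)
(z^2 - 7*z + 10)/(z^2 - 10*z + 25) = (z - 2)/(z - 5)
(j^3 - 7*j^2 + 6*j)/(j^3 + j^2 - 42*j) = (j - 1)/(j + 7)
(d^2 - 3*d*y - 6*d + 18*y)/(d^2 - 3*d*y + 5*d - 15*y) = (d - 6)/(d + 5)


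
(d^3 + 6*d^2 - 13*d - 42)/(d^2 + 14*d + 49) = (d^2 - d - 6)/(d + 7)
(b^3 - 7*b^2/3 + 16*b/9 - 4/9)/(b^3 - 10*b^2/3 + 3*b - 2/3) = (9*b^2 - 12*b + 4)/(3*(3*b^2 - 7*b + 2))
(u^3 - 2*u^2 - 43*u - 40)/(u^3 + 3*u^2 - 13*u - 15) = (u - 8)/(u - 3)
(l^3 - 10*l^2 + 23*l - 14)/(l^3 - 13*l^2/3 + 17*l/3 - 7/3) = 3*(l^2 - 9*l + 14)/(3*l^2 - 10*l + 7)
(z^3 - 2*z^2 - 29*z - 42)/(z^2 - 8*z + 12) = (z^3 - 2*z^2 - 29*z - 42)/(z^2 - 8*z + 12)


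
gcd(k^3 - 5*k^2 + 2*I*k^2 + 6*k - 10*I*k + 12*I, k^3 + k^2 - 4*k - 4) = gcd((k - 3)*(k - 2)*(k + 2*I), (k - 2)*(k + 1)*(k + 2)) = k - 2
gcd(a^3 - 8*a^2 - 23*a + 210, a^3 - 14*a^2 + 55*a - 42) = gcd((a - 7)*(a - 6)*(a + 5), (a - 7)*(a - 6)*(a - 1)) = a^2 - 13*a + 42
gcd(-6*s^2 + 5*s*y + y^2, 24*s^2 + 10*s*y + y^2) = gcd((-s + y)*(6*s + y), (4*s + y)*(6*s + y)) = 6*s + y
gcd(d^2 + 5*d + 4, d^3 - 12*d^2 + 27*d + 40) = d + 1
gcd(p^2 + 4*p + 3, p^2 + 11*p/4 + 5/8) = 1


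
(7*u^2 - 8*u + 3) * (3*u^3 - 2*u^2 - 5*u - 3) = 21*u^5 - 38*u^4 - 10*u^3 + 13*u^2 + 9*u - 9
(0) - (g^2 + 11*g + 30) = -g^2 - 11*g - 30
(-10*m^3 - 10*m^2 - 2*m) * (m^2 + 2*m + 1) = -10*m^5 - 30*m^4 - 32*m^3 - 14*m^2 - 2*m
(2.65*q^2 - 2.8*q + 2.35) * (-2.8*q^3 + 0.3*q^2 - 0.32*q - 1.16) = -7.42*q^5 + 8.635*q^4 - 8.268*q^3 - 1.473*q^2 + 2.496*q - 2.726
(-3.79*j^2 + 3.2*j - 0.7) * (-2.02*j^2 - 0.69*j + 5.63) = 7.6558*j^4 - 3.8489*j^3 - 22.1317*j^2 + 18.499*j - 3.941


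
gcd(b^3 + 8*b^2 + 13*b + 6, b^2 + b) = b + 1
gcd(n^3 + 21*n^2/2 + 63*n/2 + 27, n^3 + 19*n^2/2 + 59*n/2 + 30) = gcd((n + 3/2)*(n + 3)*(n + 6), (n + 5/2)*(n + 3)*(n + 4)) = n + 3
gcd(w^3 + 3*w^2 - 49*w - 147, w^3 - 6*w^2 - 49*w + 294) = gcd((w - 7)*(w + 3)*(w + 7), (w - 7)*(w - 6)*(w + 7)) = w^2 - 49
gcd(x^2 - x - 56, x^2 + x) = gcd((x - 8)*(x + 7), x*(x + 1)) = 1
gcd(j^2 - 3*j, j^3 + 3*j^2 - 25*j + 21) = j - 3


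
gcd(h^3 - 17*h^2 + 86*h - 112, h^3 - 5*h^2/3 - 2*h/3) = h - 2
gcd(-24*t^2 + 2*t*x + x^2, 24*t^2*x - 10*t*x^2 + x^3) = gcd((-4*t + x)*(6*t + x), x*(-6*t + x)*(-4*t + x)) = -4*t + x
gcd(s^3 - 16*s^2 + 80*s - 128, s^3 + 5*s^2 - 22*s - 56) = s - 4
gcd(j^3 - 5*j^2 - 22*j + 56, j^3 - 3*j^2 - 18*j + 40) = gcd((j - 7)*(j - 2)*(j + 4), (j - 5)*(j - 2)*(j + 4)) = j^2 + 2*j - 8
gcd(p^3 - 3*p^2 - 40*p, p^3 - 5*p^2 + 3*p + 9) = 1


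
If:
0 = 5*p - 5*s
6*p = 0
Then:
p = 0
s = 0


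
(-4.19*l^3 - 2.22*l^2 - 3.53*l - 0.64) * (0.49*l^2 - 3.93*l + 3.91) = -2.0531*l^5 + 15.3789*l^4 - 9.388*l^3 + 4.8791*l^2 - 11.2871*l - 2.5024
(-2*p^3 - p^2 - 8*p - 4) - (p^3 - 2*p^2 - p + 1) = -3*p^3 + p^2 - 7*p - 5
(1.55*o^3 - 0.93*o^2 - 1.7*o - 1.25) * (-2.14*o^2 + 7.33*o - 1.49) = -3.317*o^5 + 13.3517*o^4 - 5.4884*o^3 - 8.4003*o^2 - 6.6295*o + 1.8625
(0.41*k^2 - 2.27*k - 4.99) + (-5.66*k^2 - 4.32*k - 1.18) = -5.25*k^2 - 6.59*k - 6.17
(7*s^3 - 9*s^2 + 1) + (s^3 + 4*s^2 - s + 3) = 8*s^3 - 5*s^2 - s + 4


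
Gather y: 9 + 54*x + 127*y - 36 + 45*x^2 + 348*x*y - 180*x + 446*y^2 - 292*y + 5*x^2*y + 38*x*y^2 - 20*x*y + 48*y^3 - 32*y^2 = 45*x^2 - 126*x + 48*y^3 + y^2*(38*x + 414) + y*(5*x^2 + 328*x - 165) - 27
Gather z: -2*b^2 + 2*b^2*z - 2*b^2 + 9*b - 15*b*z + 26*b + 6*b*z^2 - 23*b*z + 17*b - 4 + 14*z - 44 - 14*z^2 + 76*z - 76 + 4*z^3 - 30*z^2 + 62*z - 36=-4*b^2 + 52*b + 4*z^3 + z^2*(6*b - 44) + z*(2*b^2 - 38*b + 152) - 160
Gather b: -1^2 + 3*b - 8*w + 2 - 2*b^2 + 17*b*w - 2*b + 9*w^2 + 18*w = -2*b^2 + b*(17*w + 1) + 9*w^2 + 10*w + 1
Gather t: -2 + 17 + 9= 24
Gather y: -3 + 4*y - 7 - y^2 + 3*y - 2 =-y^2 + 7*y - 12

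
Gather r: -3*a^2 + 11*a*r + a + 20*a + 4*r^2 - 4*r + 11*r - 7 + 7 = -3*a^2 + 21*a + 4*r^2 + r*(11*a + 7)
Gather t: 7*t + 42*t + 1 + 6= 49*t + 7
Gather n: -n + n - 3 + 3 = 0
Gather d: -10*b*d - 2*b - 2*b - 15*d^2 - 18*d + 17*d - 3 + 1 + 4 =-4*b - 15*d^2 + d*(-10*b - 1) + 2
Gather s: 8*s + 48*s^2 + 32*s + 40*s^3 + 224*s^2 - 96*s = 40*s^3 + 272*s^2 - 56*s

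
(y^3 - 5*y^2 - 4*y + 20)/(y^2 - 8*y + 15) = (y^2 - 4)/(y - 3)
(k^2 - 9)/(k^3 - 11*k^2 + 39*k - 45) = (k + 3)/(k^2 - 8*k + 15)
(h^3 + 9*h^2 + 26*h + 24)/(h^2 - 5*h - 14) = (h^2 + 7*h + 12)/(h - 7)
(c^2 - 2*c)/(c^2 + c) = (c - 2)/(c + 1)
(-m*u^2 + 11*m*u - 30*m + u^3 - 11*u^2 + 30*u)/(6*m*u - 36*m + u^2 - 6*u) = (-m*u + 5*m + u^2 - 5*u)/(6*m + u)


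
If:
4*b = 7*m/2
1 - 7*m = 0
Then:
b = 1/8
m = 1/7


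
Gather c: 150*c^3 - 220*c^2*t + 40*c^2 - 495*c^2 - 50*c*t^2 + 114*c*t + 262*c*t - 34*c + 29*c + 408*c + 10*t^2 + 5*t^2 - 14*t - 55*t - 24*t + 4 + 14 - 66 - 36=150*c^3 + c^2*(-220*t - 455) + c*(-50*t^2 + 376*t + 403) + 15*t^2 - 93*t - 84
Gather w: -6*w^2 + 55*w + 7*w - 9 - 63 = -6*w^2 + 62*w - 72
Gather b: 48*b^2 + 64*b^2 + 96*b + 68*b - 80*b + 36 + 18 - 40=112*b^2 + 84*b + 14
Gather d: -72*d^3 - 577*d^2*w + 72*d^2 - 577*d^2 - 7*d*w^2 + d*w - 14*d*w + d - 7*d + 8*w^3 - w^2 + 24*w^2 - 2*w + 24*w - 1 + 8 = -72*d^3 + d^2*(-577*w - 505) + d*(-7*w^2 - 13*w - 6) + 8*w^3 + 23*w^2 + 22*w + 7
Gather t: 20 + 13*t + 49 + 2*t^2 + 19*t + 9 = 2*t^2 + 32*t + 78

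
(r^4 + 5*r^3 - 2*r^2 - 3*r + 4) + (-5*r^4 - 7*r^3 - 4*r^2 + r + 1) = -4*r^4 - 2*r^3 - 6*r^2 - 2*r + 5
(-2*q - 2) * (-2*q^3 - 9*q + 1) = 4*q^4 + 4*q^3 + 18*q^2 + 16*q - 2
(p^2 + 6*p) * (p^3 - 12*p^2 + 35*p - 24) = p^5 - 6*p^4 - 37*p^3 + 186*p^2 - 144*p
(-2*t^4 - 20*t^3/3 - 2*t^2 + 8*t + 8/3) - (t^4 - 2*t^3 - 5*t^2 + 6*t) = -3*t^4 - 14*t^3/3 + 3*t^2 + 2*t + 8/3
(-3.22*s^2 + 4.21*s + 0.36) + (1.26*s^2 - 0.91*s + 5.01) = -1.96*s^2 + 3.3*s + 5.37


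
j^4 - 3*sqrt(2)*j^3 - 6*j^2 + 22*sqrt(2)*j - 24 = (j - 3*sqrt(2))*(j - sqrt(2))^2*(j + 2*sqrt(2))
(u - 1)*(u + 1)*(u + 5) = u^3 + 5*u^2 - u - 5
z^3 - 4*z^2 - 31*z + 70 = (z - 7)*(z - 2)*(z + 5)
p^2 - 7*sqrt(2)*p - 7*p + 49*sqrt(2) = (p - 7)*(p - 7*sqrt(2))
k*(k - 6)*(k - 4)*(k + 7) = k^4 - 3*k^3 - 46*k^2 + 168*k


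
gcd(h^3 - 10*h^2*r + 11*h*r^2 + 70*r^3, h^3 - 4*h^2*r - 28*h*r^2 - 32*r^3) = h + 2*r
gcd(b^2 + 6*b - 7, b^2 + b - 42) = b + 7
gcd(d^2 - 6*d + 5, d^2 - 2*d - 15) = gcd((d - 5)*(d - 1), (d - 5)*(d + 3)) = d - 5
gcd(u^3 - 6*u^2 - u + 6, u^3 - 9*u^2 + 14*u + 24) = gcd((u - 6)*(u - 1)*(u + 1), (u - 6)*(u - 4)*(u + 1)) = u^2 - 5*u - 6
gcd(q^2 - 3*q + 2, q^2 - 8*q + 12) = q - 2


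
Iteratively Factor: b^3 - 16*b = (b)*(b^2 - 16) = b*(b + 4)*(b - 4)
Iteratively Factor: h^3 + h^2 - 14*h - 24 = (h + 3)*(h^2 - 2*h - 8) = (h - 4)*(h + 3)*(h + 2)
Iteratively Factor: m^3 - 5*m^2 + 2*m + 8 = (m - 4)*(m^2 - m - 2) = (m - 4)*(m - 2)*(m + 1)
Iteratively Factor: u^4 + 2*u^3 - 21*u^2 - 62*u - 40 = (u + 2)*(u^3 - 21*u - 20) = (u + 2)*(u + 4)*(u^2 - 4*u - 5) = (u + 1)*(u + 2)*(u + 4)*(u - 5)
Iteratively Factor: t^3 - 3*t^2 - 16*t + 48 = (t - 4)*(t^2 + t - 12) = (t - 4)*(t + 4)*(t - 3)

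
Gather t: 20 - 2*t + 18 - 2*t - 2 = 36 - 4*t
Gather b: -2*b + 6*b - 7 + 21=4*b + 14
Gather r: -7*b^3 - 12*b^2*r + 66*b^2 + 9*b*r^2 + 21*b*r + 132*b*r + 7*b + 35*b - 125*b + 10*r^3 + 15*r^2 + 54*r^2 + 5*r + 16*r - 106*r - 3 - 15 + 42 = -7*b^3 + 66*b^2 - 83*b + 10*r^3 + r^2*(9*b + 69) + r*(-12*b^2 + 153*b - 85) + 24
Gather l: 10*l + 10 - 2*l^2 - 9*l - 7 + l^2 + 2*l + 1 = -l^2 + 3*l + 4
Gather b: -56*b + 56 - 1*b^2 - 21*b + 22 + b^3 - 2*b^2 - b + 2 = b^3 - 3*b^2 - 78*b + 80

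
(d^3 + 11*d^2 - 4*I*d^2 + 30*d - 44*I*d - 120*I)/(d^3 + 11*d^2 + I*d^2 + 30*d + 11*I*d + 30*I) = (d - 4*I)/(d + I)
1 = 1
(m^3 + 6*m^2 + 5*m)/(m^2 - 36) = m*(m^2 + 6*m + 5)/(m^2 - 36)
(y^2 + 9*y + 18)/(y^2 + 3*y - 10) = (y^2 + 9*y + 18)/(y^2 + 3*y - 10)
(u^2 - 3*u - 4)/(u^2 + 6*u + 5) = (u - 4)/(u + 5)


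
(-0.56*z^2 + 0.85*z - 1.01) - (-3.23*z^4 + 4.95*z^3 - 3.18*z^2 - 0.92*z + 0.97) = 3.23*z^4 - 4.95*z^3 + 2.62*z^2 + 1.77*z - 1.98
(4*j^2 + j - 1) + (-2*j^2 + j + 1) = 2*j^2 + 2*j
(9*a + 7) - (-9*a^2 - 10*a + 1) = 9*a^2 + 19*a + 6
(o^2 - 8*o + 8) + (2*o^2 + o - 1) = 3*o^2 - 7*o + 7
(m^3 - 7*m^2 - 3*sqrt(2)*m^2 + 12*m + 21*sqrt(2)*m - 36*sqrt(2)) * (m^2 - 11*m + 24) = m^5 - 18*m^4 - 3*sqrt(2)*m^4 + 54*sqrt(2)*m^3 + 113*m^3 - 339*sqrt(2)*m^2 - 300*m^2 + 288*m + 900*sqrt(2)*m - 864*sqrt(2)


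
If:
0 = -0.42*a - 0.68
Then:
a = -1.62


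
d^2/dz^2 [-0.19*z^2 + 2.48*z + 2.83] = -0.380000000000000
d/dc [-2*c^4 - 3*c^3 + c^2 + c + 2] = -8*c^3 - 9*c^2 + 2*c + 1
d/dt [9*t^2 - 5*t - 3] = 18*t - 5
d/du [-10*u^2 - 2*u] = -20*u - 2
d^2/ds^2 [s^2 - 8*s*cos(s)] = 8*s*cos(s) + 16*sin(s) + 2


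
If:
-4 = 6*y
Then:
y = -2/3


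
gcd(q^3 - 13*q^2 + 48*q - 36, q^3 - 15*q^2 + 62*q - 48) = q^2 - 7*q + 6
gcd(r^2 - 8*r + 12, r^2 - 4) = r - 2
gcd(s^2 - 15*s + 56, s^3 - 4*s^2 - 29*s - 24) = s - 8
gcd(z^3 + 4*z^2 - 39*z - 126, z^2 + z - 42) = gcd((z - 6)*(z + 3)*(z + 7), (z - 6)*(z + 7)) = z^2 + z - 42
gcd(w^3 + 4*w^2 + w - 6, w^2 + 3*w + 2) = w + 2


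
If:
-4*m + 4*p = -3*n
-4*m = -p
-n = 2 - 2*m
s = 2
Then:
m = 1/3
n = -4/3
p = 4/3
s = 2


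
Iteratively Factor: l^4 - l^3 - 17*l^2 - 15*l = (l - 5)*(l^3 + 4*l^2 + 3*l) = l*(l - 5)*(l^2 + 4*l + 3) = l*(l - 5)*(l + 3)*(l + 1)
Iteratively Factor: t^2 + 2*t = (t + 2)*(t)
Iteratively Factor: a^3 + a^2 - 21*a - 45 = (a - 5)*(a^2 + 6*a + 9) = (a - 5)*(a + 3)*(a + 3)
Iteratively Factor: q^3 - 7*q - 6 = (q + 1)*(q^2 - q - 6) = (q + 1)*(q + 2)*(q - 3)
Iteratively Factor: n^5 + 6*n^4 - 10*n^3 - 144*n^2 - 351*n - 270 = (n + 3)*(n^4 + 3*n^3 - 19*n^2 - 87*n - 90) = (n - 5)*(n + 3)*(n^3 + 8*n^2 + 21*n + 18) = (n - 5)*(n + 2)*(n + 3)*(n^2 + 6*n + 9) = (n - 5)*(n + 2)*(n + 3)^2*(n + 3)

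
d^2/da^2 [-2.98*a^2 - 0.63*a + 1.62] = -5.96000000000000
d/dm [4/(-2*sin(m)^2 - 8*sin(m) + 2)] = 4*(sin(m) + 2)*cos(m)/(4*sin(m) - cos(m)^2)^2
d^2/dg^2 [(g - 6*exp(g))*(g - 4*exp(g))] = -10*g*exp(g) + 96*exp(2*g) - 20*exp(g) + 2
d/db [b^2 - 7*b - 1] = 2*b - 7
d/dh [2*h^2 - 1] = 4*h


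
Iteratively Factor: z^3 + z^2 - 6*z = (z - 2)*(z^2 + 3*z) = z*(z - 2)*(z + 3)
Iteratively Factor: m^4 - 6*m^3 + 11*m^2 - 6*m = (m - 1)*(m^3 - 5*m^2 + 6*m) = (m - 3)*(m - 1)*(m^2 - 2*m) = (m - 3)*(m - 2)*(m - 1)*(m)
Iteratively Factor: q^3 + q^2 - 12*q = (q + 4)*(q^2 - 3*q) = q*(q + 4)*(q - 3)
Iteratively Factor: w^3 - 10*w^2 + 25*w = (w - 5)*(w^2 - 5*w) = (w - 5)^2*(w)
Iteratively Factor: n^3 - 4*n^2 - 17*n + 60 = (n + 4)*(n^2 - 8*n + 15) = (n - 5)*(n + 4)*(n - 3)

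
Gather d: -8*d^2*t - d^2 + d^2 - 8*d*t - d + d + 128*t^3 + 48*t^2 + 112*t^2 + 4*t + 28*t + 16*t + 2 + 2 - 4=-8*d^2*t - 8*d*t + 128*t^3 + 160*t^2 + 48*t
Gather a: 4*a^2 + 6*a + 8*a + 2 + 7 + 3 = 4*a^2 + 14*a + 12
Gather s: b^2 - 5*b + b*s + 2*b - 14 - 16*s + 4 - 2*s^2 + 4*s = b^2 - 3*b - 2*s^2 + s*(b - 12) - 10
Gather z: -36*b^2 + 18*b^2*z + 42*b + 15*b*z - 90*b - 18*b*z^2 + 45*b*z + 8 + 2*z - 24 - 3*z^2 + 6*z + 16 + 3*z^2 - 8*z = -36*b^2 - 18*b*z^2 - 48*b + z*(18*b^2 + 60*b)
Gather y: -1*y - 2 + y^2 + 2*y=y^2 + y - 2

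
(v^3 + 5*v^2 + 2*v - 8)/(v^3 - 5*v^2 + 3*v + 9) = (v^3 + 5*v^2 + 2*v - 8)/(v^3 - 5*v^2 + 3*v + 9)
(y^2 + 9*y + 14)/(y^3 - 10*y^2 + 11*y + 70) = (y + 7)/(y^2 - 12*y + 35)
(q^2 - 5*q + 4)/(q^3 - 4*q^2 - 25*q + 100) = (q - 1)/(q^2 - 25)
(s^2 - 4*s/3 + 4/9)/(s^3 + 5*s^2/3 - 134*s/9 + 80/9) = (3*s - 2)/(3*s^2 + 7*s - 40)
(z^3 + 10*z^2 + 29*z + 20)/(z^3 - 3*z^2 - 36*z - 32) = (z + 5)/(z - 8)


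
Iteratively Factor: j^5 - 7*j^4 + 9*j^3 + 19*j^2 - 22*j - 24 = (j - 4)*(j^4 - 3*j^3 - 3*j^2 + 7*j + 6) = (j - 4)*(j + 1)*(j^3 - 4*j^2 + j + 6) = (j - 4)*(j - 2)*(j + 1)*(j^2 - 2*j - 3) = (j - 4)*(j - 3)*(j - 2)*(j + 1)*(j + 1)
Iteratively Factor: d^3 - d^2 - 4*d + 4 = (d - 1)*(d^2 - 4) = (d - 2)*(d - 1)*(d + 2)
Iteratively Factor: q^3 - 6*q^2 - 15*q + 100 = (q - 5)*(q^2 - q - 20) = (q - 5)*(q + 4)*(q - 5)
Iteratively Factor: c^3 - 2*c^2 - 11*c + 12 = (c + 3)*(c^2 - 5*c + 4) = (c - 4)*(c + 3)*(c - 1)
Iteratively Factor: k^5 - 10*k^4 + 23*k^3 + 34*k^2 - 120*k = (k - 3)*(k^4 - 7*k^3 + 2*k^2 + 40*k) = (k - 5)*(k - 3)*(k^3 - 2*k^2 - 8*k) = (k - 5)*(k - 3)*(k + 2)*(k^2 - 4*k) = k*(k - 5)*(k - 3)*(k + 2)*(k - 4)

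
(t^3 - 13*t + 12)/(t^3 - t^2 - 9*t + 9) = (t + 4)/(t + 3)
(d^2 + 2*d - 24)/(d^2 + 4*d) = (d^2 + 2*d - 24)/(d*(d + 4))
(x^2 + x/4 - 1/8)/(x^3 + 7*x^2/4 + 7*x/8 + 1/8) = (4*x - 1)/(4*x^2 + 5*x + 1)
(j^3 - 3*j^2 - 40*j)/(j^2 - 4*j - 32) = j*(j + 5)/(j + 4)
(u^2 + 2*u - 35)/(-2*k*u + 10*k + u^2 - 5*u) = (u + 7)/(-2*k + u)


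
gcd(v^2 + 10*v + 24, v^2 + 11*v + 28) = v + 4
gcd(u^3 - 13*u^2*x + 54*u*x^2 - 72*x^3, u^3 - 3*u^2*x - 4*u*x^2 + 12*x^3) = -u + 3*x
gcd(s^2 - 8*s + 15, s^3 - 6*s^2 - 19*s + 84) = s - 3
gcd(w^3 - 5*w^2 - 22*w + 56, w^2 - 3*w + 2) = w - 2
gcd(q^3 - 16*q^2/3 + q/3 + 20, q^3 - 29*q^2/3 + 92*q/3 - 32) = q^2 - 7*q + 12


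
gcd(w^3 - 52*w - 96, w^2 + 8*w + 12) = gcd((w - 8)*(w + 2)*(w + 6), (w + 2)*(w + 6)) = w^2 + 8*w + 12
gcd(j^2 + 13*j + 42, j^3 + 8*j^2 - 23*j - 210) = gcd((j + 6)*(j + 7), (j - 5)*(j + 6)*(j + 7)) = j^2 + 13*j + 42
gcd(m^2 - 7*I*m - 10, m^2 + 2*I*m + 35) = m - 5*I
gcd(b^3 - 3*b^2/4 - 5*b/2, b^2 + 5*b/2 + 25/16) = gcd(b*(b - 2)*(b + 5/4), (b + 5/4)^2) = b + 5/4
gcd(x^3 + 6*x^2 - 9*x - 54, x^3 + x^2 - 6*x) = x + 3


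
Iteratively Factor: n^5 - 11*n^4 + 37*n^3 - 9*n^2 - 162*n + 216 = (n + 2)*(n^4 - 13*n^3 + 63*n^2 - 135*n + 108) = (n - 3)*(n + 2)*(n^3 - 10*n^2 + 33*n - 36) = (n - 4)*(n - 3)*(n + 2)*(n^2 - 6*n + 9) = (n - 4)*(n - 3)^2*(n + 2)*(n - 3)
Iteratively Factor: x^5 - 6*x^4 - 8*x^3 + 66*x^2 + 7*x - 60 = (x + 3)*(x^4 - 9*x^3 + 19*x^2 + 9*x - 20) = (x + 1)*(x + 3)*(x^3 - 10*x^2 + 29*x - 20) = (x - 5)*(x + 1)*(x + 3)*(x^2 - 5*x + 4) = (x - 5)*(x - 4)*(x + 1)*(x + 3)*(x - 1)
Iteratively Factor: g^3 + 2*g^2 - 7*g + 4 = (g - 1)*(g^2 + 3*g - 4) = (g - 1)^2*(g + 4)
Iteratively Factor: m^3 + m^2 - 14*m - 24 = (m + 3)*(m^2 - 2*m - 8) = (m + 2)*(m + 3)*(m - 4)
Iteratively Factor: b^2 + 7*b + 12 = (b + 4)*(b + 3)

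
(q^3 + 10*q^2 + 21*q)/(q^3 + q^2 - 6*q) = (q + 7)/(q - 2)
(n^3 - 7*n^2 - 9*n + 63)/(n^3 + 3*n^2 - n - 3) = (n^2 - 10*n + 21)/(n^2 - 1)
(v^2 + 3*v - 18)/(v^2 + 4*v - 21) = (v + 6)/(v + 7)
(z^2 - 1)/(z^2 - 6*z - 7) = (z - 1)/(z - 7)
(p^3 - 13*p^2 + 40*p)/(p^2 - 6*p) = (p^2 - 13*p + 40)/(p - 6)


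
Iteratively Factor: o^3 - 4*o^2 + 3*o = (o - 3)*(o^2 - o) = (o - 3)*(o - 1)*(o)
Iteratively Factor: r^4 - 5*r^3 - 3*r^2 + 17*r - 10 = (r + 2)*(r^3 - 7*r^2 + 11*r - 5) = (r - 5)*(r + 2)*(r^2 - 2*r + 1) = (r - 5)*(r - 1)*(r + 2)*(r - 1)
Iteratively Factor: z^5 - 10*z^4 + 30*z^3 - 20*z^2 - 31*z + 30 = (z - 5)*(z^4 - 5*z^3 + 5*z^2 + 5*z - 6) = (z - 5)*(z + 1)*(z^3 - 6*z^2 + 11*z - 6) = (z - 5)*(z - 3)*(z + 1)*(z^2 - 3*z + 2) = (z - 5)*(z - 3)*(z - 2)*(z + 1)*(z - 1)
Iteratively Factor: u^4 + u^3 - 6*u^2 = (u)*(u^3 + u^2 - 6*u) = u*(u + 3)*(u^2 - 2*u) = u^2*(u + 3)*(u - 2)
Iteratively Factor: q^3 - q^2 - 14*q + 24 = (q - 2)*(q^2 + q - 12) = (q - 2)*(q + 4)*(q - 3)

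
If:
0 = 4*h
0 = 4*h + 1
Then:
No Solution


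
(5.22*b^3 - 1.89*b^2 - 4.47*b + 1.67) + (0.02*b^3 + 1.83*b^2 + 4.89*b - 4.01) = 5.24*b^3 - 0.0599999999999998*b^2 + 0.42*b - 2.34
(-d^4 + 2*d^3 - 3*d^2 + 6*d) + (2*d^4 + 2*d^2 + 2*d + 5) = d^4 + 2*d^3 - d^2 + 8*d + 5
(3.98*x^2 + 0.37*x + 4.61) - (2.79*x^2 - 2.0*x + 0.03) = 1.19*x^2 + 2.37*x + 4.58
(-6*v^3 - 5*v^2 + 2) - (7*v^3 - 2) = -13*v^3 - 5*v^2 + 4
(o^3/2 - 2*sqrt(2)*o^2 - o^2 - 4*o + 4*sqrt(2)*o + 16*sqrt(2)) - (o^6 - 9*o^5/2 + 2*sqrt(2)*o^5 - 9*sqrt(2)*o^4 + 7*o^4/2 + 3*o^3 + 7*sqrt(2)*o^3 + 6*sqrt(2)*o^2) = -o^6 - 2*sqrt(2)*o^5 + 9*o^5/2 - 7*o^4/2 + 9*sqrt(2)*o^4 - 7*sqrt(2)*o^3 - 5*o^3/2 - 8*sqrt(2)*o^2 - o^2 - 4*o + 4*sqrt(2)*o + 16*sqrt(2)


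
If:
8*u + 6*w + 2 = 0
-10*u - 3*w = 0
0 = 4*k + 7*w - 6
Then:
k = 89/36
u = 1/6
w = -5/9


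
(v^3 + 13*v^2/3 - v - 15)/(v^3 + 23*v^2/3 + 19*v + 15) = (3*v - 5)/(3*v + 5)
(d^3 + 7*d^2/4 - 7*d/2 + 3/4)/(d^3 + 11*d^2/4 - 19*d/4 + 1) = (d + 3)/(d + 4)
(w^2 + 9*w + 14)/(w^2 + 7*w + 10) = (w + 7)/(w + 5)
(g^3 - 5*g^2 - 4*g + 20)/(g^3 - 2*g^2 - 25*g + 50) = (g + 2)/(g + 5)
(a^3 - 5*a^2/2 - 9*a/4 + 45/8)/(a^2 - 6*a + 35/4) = (4*a^2 - 9)/(2*(2*a - 7))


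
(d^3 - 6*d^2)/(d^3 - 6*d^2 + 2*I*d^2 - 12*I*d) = d/(d + 2*I)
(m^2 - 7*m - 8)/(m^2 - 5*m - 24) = (m + 1)/(m + 3)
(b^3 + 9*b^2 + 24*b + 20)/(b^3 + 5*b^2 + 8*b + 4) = (b + 5)/(b + 1)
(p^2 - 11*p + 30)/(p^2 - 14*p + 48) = (p - 5)/(p - 8)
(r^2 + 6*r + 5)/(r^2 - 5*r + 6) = (r^2 + 6*r + 5)/(r^2 - 5*r + 6)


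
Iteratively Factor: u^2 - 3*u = (u - 3)*(u)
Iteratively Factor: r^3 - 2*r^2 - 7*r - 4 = (r + 1)*(r^2 - 3*r - 4) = (r + 1)^2*(r - 4)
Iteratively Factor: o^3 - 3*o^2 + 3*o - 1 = (o - 1)*(o^2 - 2*o + 1) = (o - 1)^2*(o - 1)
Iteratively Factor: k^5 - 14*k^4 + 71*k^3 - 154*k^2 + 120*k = (k - 3)*(k^4 - 11*k^3 + 38*k^2 - 40*k) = (k - 5)*(k - 3)*(k^3 - 6*k^2 + 8*k) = k*(k - 5)*(k - 3)*(k^2 - 6*k + 8) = k*(k - 5)*(k - 3)*(k - 2)*(k - 4)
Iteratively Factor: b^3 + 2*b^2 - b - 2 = (b + 1)*(b^2 + b - 2) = (b + 1)*(b + 2)*(b - 1)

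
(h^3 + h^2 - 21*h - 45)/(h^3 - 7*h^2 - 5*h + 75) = (h + 3)/(h - 5)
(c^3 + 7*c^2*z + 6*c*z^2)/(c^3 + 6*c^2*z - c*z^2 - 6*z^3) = c/(c - z)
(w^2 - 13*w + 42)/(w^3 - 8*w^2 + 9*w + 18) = (w - 7)/(w^2 - 2*w - 3)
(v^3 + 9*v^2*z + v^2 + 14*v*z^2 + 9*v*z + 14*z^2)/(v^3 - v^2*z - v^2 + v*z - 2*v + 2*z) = (-v^2 - 9*v*z - 14*z^2)/(-v^2 + v*z + 2*v - 2*z)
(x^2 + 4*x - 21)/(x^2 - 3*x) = (x + 7)/x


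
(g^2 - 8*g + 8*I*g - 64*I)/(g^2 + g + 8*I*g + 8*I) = (g - 8)/(g + 1)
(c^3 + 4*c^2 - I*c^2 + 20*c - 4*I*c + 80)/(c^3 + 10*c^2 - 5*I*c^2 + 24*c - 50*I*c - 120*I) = (c + 4*I)/(c + 6)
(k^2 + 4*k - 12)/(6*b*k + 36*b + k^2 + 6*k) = (k - 2)/(6*b + k)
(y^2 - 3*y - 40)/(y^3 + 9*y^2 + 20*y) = (y - 8)/(y*(y + 4))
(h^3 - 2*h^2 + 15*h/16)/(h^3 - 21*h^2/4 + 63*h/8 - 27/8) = h*(4*h - 5)/(2*(2*h^2 - 9*h + 9))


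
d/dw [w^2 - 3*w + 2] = 2*w - 3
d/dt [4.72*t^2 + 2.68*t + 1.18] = 9.44*t + 2.68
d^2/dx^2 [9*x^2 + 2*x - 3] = 18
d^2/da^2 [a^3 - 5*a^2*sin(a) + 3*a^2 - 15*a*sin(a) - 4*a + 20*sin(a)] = 5*a^2*sin(a) + 15*a*sin(a) - 20*a*cos(a) + 6*a - 30*sqrt(2)*sin(a + pi/4) + 6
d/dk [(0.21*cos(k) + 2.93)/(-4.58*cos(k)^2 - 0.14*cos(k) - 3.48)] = (-0.9618*cos(k)^2 - 26.8388*cos(k) + 0.3206)*sin(k)/(20.9764*cos(k)^4 + 1.2824*cos(k)^3 + 31.8964*cos(k)^2 + 0.9744*cos(k) + 12.1104)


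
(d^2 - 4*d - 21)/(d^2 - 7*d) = (d + 3)/d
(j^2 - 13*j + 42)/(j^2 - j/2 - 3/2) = 2*(-j^2 + 13*j - 42)/(-2*j^2 + j + 3)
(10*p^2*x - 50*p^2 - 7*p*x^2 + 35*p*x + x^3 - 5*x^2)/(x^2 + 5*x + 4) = (10*p^2*x - 50*p^2 - 7*p*x^2 + 35*p*x + x^3 - 5*x^2)/(x^2 + 5*x + 4)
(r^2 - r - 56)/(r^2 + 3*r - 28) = (r - 8)/(r - 4)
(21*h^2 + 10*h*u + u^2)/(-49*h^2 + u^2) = (3*h + u)/(-7*h + u)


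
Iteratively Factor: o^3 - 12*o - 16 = (o + 2)*(o^2 - 2*o - 8) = (o - 4)*(o + 2)*(o + 2)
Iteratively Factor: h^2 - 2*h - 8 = (h - 4)*(h + 2)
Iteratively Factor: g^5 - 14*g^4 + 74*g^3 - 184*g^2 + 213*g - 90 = (g - 1)*(g^4 - 13*g^3 + 61*g^2 - 123*g + 90) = (g - 3)*(g - 1)*(g^3 - 10*g^2 + 31*g - 30) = (g - 3)*(g - 2)*(g - 1)*(g^2 - 8*g + 15) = (g - 5)*(g - 3)*(g - 2)*(g - 1)*(g - 3)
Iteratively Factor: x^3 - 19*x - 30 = (x + 2)*(x^2 - 2*x - 15) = (x - 5)*(x + 2)*(x + 3)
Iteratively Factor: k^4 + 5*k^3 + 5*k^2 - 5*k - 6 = (k + 1)*(k^3 + 4*k^2 + k - 6) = (k + 1)*(k + 3)*(k^2 + k - 2) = (k + 1)*(k + 2)*(k + 3)*(k - 1)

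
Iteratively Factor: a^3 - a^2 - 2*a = (a)*(a^2 - a - 2) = a*(a - 2)*(a + 1)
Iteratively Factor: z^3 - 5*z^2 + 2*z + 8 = (z - 4)*(z^2 - z - 2) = (z - 4)*(z + 1)*(z - 2)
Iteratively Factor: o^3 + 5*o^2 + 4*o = (o + 1)*(o^2 + 4*o) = o*(o + 1)*(o + 4)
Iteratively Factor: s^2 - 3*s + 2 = (s - 1)*(s - 2)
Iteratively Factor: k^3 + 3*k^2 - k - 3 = (k + 1)*(k^2 + 2*k - 3) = (k - 1)*(k + 1)*(k + 3)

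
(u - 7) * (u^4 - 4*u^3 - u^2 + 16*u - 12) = u^5 - 11*u^4 + 27*u^3 + 23*u^2 - 124*u + 84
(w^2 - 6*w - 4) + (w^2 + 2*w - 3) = 2*w^2 - 4*w - 7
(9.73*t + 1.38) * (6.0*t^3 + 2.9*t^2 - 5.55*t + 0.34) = 58.38*t^4 + 36.497*t^3 - 49.9995*t^2 - 4.3508*t + 0.4692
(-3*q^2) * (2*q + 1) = -6*q^3 - 3*q^2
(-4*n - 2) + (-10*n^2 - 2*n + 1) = -10*n^2 - 6*n - 1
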